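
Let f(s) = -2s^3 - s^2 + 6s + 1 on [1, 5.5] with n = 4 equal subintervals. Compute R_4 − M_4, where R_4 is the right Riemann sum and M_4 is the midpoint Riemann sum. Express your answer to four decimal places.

-216.5010

R_4 ≈ -626.677734.
M_4 ≈ -410.176758.
R_4 − M_4 ≈ -216.5010.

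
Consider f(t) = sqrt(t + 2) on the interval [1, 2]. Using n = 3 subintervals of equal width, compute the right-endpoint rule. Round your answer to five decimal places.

1.91353

Δt = (2 − 1)/3 = 1/3.
Right endpoints: 4/3, 5/3, 2.
f(4/3) ≈ 1.82574, f(5/3) ≈ 1.91485, f(2) ≈ 2.00000.
Sum = Δt · [f(4/3) + f(5/3) + f(2)].
Sum ≈ 1.91353.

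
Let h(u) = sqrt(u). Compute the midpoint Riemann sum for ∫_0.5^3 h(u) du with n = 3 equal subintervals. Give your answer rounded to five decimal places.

Δu = (3 − 0.5)/3 = 5/6.
Midpoints: 11/12, 1.75, 31/12.
h(11/12) ≈ 0.95743, h(1.75) ≈ 1.32288, h(31/12) ≈ 1.60728.
Sum = Δu · [h(11/12) + h(1.75) + h(31/12)].
Sum ≈ 3.23965.

3.23965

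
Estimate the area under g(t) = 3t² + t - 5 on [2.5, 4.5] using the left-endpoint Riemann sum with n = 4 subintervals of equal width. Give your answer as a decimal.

61.75

Δt = (4.5 − 2.5)/4 = 0.5.
Left endpoints: 2.5, 3, 3.5, 4.
g(2.5) = 16.25, g(3) = 25, g(3.5) = 35.25, g(4) = 47.
Sum = Δt · [g(2.5) + g(3) + g(3.5) + g(4)].
Sum = 61.75.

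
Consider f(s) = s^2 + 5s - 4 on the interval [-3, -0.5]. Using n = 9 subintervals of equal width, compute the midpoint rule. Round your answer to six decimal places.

-22.932742

Δs = (-0.5 − (-3))/9 = 5/18.
Midpoints: -103/36, -31/12, -83/36, -73/36, -1.75, -53/36, -43/36, -11/12, -23/36.
f(-103/36) = -13115/1296, f(-31/12) = -1475/144, f(-83/36) = -13235/1296, f(-73/36) = -12995/1296, f(-1.75) = -9.6875, f(-53/36) = -11915/1296, f(-43/36) = -11075/1296, f(-11/12) = -1115/144, f(-23/36) = -8795/1296.
Sum = Δs · [f(-103/36) + f(-31/12) + f(-83/36) + ...].
Sum ≈ -22.932742.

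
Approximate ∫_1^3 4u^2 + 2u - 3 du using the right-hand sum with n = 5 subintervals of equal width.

44.08

Δu = (3 − 1)/5 = 0.4.
Right endpoints: 1.4, 1.8, 2.2, 2.6, 3.
f(1.4) = 7.64, f(1.8) = 13.56, f(2.2) = 20.76, f(2.6) = 29.24, f(3) = 39.
Sum = Δu · [f(1.4) + f(1.8) + f(2.2) + f(2.6) + f(3)].
Sum = 44.08.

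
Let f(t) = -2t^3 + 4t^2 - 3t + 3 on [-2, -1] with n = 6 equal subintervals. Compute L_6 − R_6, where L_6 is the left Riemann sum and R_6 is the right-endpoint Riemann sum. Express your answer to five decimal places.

L_6 ≈ 26.8101852.
R_6 ≈ 21.9768519.
L_6 − R_6 ≈ 4.83333.

4.83333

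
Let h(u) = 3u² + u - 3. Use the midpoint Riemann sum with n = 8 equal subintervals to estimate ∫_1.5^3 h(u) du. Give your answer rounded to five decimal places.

Δu = (3 − 1.5)/8 = 0.1875.
Midpoints: 1.59375, 1.78125, 1.96875, 2.15625, 2.34375, 2.53125, 2.71875, 2.90625.
h(1.59375) = 6363/1024, h(1.78125) = 8499/1024, h(1.96875) = 10851/1024, h(2.15625) = 13419/1024, h(2.34375) = 16203/1024, h(2.53125) = 19203/1024, h(2.71875) = 22419/1024, h(2.90625) = 25851/1024.
Sum = Δu · [h(1.59375) + h(1.78125) + h(1.96875) + ...].
Sum ≈ 22.48682.

22.48682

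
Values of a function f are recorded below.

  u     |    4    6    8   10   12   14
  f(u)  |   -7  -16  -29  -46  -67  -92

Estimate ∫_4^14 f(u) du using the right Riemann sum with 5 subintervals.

Δu = 2.
Sum = 2·[(-16) + (-29) + (-46) + (-67) + (-92)] = -500.

-500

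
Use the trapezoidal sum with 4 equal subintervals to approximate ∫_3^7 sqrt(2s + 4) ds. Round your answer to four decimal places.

Δs = (7 − 3)/4 = 1.
f(3) ≈ 3.1623, f(4) ≈ 3.4641, f(5) ≈ 3.7417, f(6) ≈ 4.0000, f(7) ≈ 4.2426.
T_4 = (Δs/2)·[f(s_0) + 2f(s_1) + 2f(s_2) + 2f(s_3) + f(s_4)].
Sum ≈ 14.9082.

14.9082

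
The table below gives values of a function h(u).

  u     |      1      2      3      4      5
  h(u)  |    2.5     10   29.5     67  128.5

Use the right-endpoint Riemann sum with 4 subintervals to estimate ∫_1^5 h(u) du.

Δu = 1.
Sum = 1·[10 + 29.5 + 67 + 128.5] = 235.

235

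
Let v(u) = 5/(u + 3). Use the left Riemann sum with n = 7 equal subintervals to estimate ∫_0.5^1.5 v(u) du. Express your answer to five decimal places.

1.27952

Δu = (1.5 − 0.5)/7 = 1/7.
Left endpoints: 0.5, 9/14, 11/14, 13/14, 15/14, 17/14, 19/14.
v(0.5) = 10/7, v(9/14) = 70/51, v(11/14) = 70/53, v(13/14) = 14/11, v(15/14) = 70/57, v(17/14) = 70/59, v(19/14) = 70/61.
Sum = Δu · [v(0.5) + v(9/14) + v(11/14) + ...].
Sum ≈ 1.27952.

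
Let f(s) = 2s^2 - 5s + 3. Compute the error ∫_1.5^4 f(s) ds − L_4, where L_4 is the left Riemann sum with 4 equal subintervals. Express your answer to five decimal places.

Exact integral: ∫_1.5^4 f(s) ds ≈ 13.5416667.
L_4 = 9.1796875.
Error ≈ 13.5416667 − 9.1796875 ≈ 4.36198.

4.36198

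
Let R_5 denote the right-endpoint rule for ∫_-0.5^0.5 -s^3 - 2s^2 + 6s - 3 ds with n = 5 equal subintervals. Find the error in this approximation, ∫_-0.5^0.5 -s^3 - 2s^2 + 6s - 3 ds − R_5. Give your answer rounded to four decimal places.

Exact integral: ∫_-0.5^0.5 f(s) ds ≈ -3.166667.
R_5 = -2.605.
Error ≈ -3.166667 − (-2.605) ≈ -0.5617.

-0.5617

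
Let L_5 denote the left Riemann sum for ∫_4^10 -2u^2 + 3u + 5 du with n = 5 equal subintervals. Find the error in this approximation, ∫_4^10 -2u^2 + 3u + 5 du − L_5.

-87.12

Exact integral: ∫_4^10 f(u) du = -468.
L_5 = -380.88.
Error = -468 − (-380.88) = -87.12.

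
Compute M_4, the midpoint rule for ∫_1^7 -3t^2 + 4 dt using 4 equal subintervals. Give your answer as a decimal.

Δt = (7 − 1)/4 = 1.5.
Midpoints: 1.75, 3.25, 4.75, 6.25.
f(1.75) = -5.1875, f(3.25) = -27.6875, f(4.75) = -63.6875, f(6.25) = -113.1875.
Sum = Δt · [f(1.75) + f(3.25) + f(4.75) + f(6.25)].
Sum = -314.625.

-314.625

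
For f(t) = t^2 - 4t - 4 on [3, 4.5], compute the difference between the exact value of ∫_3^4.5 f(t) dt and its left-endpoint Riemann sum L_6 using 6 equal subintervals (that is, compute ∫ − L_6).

Exact integral: ∫_3^4.5 f(t) dt = -7.125.
L_6 = -7.765625.
Error = -7.125 − (-7.765625) = 0.640625.

0.640625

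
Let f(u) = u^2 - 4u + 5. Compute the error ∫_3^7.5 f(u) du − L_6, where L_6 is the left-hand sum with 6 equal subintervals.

Exact integral: ∫_3^7.5 f(u) du = 59.625.
L_6 = 49.078125.
Error = 59.625 − 49.078125 = 10.546875.

10.546875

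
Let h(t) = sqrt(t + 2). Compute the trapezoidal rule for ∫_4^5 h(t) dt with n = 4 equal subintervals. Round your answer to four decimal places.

2.5488

Δt = (5 − 4)/4 = 0.25.
h(4) ≈ 2.4495, h(4.25) ≈ 2.5000, h(4.5) ≈ 2.5495, h(4.75) ≈ 2.5981, h(5) ≈ 2.6458.
T_4 = (Δt/2)·[h(t_0) + 2h(t_1) + 2h(t_2) + 2h(t_3) + h(t_4)].
Sum ≈ 2.5488.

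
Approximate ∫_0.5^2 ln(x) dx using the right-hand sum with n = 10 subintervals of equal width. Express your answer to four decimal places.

Δx = (2 − 0.5)/10 = 0.15.
Right endpoints: 0.65, 0.8, 0.95, 1.1, 1.25, 1.4, 1.55, 1.7, 1.85, 2.
f(0.65) ≈ -0.4308, f(0.8) ≈ -0.2231, f(0.95) ≈ -0.0513, f(1.1) ≈ 0.0953, f(1.25) ≈ 0.2231, f(1.4) ≈ 0.3365, f(1.55) ≈ 0.4383, f(1.7) ≈ 0.5306, f(1.85) ≈ 0.6152, f(2) ≈ 0.6931.
Sum = Δx · [f(0.65) + f(0.8) + f(0.95) + ...].
Sum ≈ 0.3340.

0.3340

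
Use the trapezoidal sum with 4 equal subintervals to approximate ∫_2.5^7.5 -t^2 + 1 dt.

Δt = (7.5 − 2.5)/4 = 1.25.
f(2.5) = -5.25, f(3.75) = -13.0625, f(5) = -24, f(6.25) = -38.0625, f(7.5) = -55.25.
T_4 = (Δt/2)·[f(t_0) + 2f(t_1) + 2f(t_2) + 2f(t_3) + f(t_4)].
Sum = -131.71875.

-131.71875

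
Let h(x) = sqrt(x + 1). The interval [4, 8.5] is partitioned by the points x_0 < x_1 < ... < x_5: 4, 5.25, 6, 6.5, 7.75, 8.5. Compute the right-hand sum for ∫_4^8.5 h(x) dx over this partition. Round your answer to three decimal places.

Subinterval widths: 1.25, 0.75, 0.5, 1.25, 0.75.
Right endpoints: 5.25, 6, 6.5, 7.75, 8.5.
h(5.25) ≈ 2.500, h(6) ≈ 2.646, h(6.5) ≈ 2.739, h(7.75) ≈ 2.958, h(8.5) ≈ 3.082.
Sum = Σ Δx_i · h(x_i).
Sum ≈ 12.488.

12.488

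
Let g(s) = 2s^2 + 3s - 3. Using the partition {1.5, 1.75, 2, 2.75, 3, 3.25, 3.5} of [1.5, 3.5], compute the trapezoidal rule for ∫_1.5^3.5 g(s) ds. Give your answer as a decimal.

Subinterval widths: 0.25, 0.25, 0.75, 0.25, 0.25, 0.25.
g(1.5) = 6, g(1.75) = 8.375, g(2) = 11, g(2.75) = 20.375, g(3) = 24, g(3.25) = 27.875, g(3.5) = 32.
On each subinterval the trapezoid contributes (Δs_i/2)·[g(s_{i-1}) + g(s_i)].
Sum = 35.5.

35.5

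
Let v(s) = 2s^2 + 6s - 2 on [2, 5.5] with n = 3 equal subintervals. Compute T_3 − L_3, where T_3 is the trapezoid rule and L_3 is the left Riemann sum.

T_3 ≈ 178.921296.
L_3 ≈ 136.046296.
T_3 − L_3 = 42.875.

42.875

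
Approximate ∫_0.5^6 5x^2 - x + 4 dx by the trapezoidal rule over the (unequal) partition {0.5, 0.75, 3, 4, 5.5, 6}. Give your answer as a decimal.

377.171875

Subinterval widths: 0.25, 2.25, 1, 1.5, 0.5.
f(0.5) = 4.75, f(0.75) = 6.0625, f(3) = 46, f(4) = 80, f(5.5) = 149.75, f(6) = 178.
On each subinterval the trapezoid contributes (Δx_i/2)·[f(x_{i-1}) + f(x_i)].
Sum = 377.171875.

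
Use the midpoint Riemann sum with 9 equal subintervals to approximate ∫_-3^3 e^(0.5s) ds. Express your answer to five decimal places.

Δs = (3 − (-3))/9 = 2/3.
Midpoints: -8/3, -2, -4/3, -2/3, 0, 2/3, 4/3, 2, 8/3.
f(-8/3) ≈ 0.26360, f(-2) ≈ 0.36788, f(-4/3) ≈ 0.51342, f(-2/3) ≈ 0.71653, f(0) ≈ 1.00000, f(2/3) ≈ 1.39561, f(4/3) ≈ 1.94773, f(2) ≈ 2.71828, f(8/3) ≈ 3.79367.
Sum = Δs · [f(-8/3) + f(-2) + f(-4/3) + ...].
Sum ≈ 8.47781.

8.47781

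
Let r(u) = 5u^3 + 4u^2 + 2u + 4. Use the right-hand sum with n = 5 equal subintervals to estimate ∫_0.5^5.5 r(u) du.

1936.875

Δu = (5.5 − 0.5)/5 = 1.
Right endpoints: 1.5, 2.5, 3.5, 4.5, 5.5.
r(1.5) = 32.875, r(2.5) = 112.125, r(3.5) = 274.375, r(4.5) = 549.625, r(5.5) = 967.875.
Sum = Δu · [r(1.5) + r(2.5) + r(3.5) + r(4.5) + r(5.5)].
Sum = 1936.875.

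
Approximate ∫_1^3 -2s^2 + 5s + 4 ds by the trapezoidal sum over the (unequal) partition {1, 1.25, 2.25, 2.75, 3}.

Subinterval widths: 0.25, 1, 0.5, 0.25.
f(1) = 7, f(1.25) = 7.125, f(2.25) = 5.125, f(2.75) = 2.625, f(3) = 1.
On each subinterval the trapezoid contributes (Δs_i/2)·[f(s_{i-1}) + f(s_i)].
Sum = 10.28125.

10.28125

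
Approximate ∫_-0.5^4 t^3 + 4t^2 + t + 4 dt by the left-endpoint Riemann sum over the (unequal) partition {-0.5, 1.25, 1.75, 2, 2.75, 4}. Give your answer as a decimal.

114.96875

Subinterval widths: 1.75, 0.5, 0.25, 0.75, 1.25.
Left endpoints: -0.5, 1.25, 1.75, 2, 2.75.
f(-0.5) = 4.375, f(1.25) = 13.453125, f(1.75) = 23.359375, f(2) = 30, f(2.75) = 57.796875.
Sum = Σ Δt_i · f(t_i).
Sum = 114.96875.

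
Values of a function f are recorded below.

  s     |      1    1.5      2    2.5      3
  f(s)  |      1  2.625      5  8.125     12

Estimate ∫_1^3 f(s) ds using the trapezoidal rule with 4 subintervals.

Δs = 0.5.
T_4 = (0.5/2)·[1 + 2·2.625 + 2·5 + 2·8.125 + 12] = 11.125.

11.125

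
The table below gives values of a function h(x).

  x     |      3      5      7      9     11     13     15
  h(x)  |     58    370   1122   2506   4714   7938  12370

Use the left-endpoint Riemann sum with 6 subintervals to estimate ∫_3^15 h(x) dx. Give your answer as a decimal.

33416

Δx = 2.
Sum = 2·[58 + 370 + 1122 + 2506 + 4714 + 7938] = 33416.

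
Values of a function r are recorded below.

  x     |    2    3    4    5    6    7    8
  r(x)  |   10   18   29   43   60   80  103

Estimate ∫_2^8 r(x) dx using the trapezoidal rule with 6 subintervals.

286.5

Δx = 1.
T_6 = (1/2)·[10 + 2·18 + 2·29 + 2·43 + 2·60 + 2·80 + 103] = 286.5.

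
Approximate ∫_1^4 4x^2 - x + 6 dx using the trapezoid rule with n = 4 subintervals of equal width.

95.625

Δx = (4 − 1)/4 = 0.75.
f(1) = 9, f(1.75) = 16.5, f(2.5) = 28.5, f(3.25) = 45, f(4) = 66.
T_4 = (Δx/2)·[f(x_0) + 2f(x_1) + 2f(x_2) + 2f(x_3) + f(x_4)].
Sum = 95.625.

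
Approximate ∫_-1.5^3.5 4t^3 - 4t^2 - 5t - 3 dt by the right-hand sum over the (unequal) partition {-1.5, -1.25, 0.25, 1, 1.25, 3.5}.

212.21875

Subinterval widths: 0.25, 1.5, 0.75, 0.25, 2.25.
Right endpoints: -1.25, 0.25, 1, 1.25, 3.5.
f(-1.25) = -10.8125, f(0.25) = -4.4375, f(1) = -8, f(1.25) = -7.6875, f(3.5) = 102.
Sum = Σ Δt_i · f(t_i).
Sum = 212.21875.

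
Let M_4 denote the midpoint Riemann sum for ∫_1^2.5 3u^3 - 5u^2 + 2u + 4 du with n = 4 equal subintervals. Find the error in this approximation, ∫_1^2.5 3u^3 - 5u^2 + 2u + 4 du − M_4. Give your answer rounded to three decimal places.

Exact integral: ∫_1^2.5 f(u) du = 15.421875.
M_4 ≈ 15.23291.
Error ≈ 15.421875 − 15.23291 ≈ 0.189.

0.189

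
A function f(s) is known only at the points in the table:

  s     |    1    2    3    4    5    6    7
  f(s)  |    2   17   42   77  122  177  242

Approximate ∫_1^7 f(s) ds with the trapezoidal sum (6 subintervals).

Δs = 1.
T_6 = (1/2)·[2 + 2·17 + 2·42 + 2·77 + 2·122 + 2·177 + 242] = 557.

557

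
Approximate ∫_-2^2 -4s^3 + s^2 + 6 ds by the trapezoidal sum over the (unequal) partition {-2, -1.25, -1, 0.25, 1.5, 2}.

29.09375

Subinterval widths: 0.75, 0.25, 1.25, 1.25, 0.5.
f(-2) = 42, f(-1.25) = 15.375, f(-1) = 11, f(0.25) = 6, f(1.5) = -5.25, f(2) = -22.
On each subinterval the trapezoid contributes (Δs_i/2)·[f(s_{i-1}) + f(s_i)].
Sum = 29.09375.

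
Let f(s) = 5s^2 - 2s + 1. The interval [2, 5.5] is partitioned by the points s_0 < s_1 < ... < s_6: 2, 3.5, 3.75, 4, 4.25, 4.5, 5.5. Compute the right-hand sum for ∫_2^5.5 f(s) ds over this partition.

302.34375

Subinterval widths: 1.5, 0.25, 0.25, 0.25, 0.25, 1.
Right endpoints: 3.5, 3.75, 4, 4.25, 4.5, 5.5.
f(3.5) = 55.25, f(3.75) = 63.8125, f(4) = 73, f(4.25) = 82.8125, f(4.5) = 93.25, f(5.5) = 141.25.
Sum = Σ Δs_i · f(s_i).
Sum = 302.34375.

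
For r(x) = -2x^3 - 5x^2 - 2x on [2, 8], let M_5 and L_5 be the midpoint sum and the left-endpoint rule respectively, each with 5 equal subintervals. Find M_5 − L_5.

M_5 = -2914.8.
L_5 = -2198.4.
M_5 − L_5 = -716.4.

-716.4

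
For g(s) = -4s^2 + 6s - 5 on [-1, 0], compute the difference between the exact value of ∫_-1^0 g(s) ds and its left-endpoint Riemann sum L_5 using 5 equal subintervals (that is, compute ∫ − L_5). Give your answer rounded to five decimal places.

1.02667

Exact integral: ∫_-1^0 g(s) ds ≈ -9.3333333.
L_5 = -10.36.
Error ≈ -9.3333333 − (-10.36) ≈ 1.02667.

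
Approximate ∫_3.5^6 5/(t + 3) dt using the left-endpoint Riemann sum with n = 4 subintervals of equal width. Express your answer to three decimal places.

Δt = (6 − 3.5)/4 = 0.625.
Left endpoints: 3.5, 4.125, 4.75, 5.375.
f(3.5) = 10/13, f(4.125) = 40/57, f(4.75) = 20/31, f(5.375) = 40/67.
Sum = Δt · [f(3.5) + f(4.125) + f(4.75) + f(5.375)].
Sum ≈ 1.696.

1.696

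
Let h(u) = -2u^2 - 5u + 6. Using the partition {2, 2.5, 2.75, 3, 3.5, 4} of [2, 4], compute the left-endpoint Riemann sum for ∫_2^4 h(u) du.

-47.96875

Subinterval widths: 0.5, 0.25, 0.25, 0.5, 0.5.
Left endpoints: 2, 2.5, 2.75, 3, 3.5.
h(2) = -12, h(2.5) = -19, h(2.75) = -22.875, h(3) = -27, h(3.5) = -36.
Sum = Σ Δu_i · h(u_i).
Sum = -47.96875.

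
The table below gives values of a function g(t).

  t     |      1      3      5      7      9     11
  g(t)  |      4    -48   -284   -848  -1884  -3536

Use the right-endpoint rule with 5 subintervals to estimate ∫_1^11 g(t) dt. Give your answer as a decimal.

-13200

Δt = 2.
Sum = 2·[(-48) + (-284) + (-848) + (-1884) + (-3536)] = -13200.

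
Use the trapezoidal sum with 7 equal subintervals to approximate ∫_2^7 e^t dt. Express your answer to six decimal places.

Δt = (7 − 2)/7 = 5/7.
f(2) ≈ 7.389056, f(19/7) ≈ 15.093825, f(24/7) ≈ 30.832565, f(29/7) ≈ 62.982515, f(34/7) ≈ 128.656088, f(39/7) ≈ 262.809273, f(44/7) ≈ 536.847616, f(7) ≈ 1096.633158.
T_7 = (Δt/2)·[f(t_0) + 2f(t_1) + ... + 2f(t_{6}) + f(t_7)].
Sum ≈ 1135.166420.

1135.166420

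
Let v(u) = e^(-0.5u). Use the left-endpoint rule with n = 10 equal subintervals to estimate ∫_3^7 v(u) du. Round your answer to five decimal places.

Δu = (7 − 3)/10 = 0.4.
Left endpoints: 3, 3.4, 3.8, 4.2, 4.6, 5, 5.4, 5.8, 6.2, 6.6.
v(3) ≈ 0.22313, v(3.4) ≈ 0.18268, v(3.8) ≈ 0.14957, v(4.2) ≈ 0.12246, v(4.6) ≈ 0.10026, v(5) ≈ 0.08208, v(5.4) ≈ 0.06721, v(5.8) ≈ 0.05502, v(6.2) ≈ 0.04505, v(6.6) ≈ 0.03688.
Sum = Δu · [v(3) + v(3.4) + v(3.8) + ...].
Sum ≈ 0.42574.

0.42574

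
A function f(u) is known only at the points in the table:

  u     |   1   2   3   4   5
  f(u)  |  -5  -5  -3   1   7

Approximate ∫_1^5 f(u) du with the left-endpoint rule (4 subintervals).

-12

Δu = 1.
Sum = 1·[(-5) + (-5) + (-3) + 1] = -12.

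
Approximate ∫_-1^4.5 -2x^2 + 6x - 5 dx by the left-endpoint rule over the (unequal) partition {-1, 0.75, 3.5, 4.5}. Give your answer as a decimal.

-35.71875

Subinterval widths: 1.75, 2.75, 1.
Left endpoints: -1, 0.75, 3.5.
f(-1) = -13, f(0.75) = -1.625, f(3.5) = -8.5.
Sum = Σ Δx_i · f(x_i).
Sum = -35.71875.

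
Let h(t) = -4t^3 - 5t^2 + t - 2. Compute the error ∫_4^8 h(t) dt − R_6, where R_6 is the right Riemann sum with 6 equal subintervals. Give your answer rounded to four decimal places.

698.8148

Exact integral: ∫_4^8 h(t) dt ≈ -4570.666667.
R_6 ≈ -5269.481481.
Error ≈ -4570.666667 − (-5269.481481) ≈ 698.8148.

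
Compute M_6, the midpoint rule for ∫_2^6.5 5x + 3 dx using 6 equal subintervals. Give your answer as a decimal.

109.125

Δx = (6.5 − 2)/6 = 0.75.
Midpoints: 2.375, 3.125, 3.875, 4.625, 5.375, 6.125.
f(2.375) = 14.875, f(3.125) = 18.625, f(3.875) = 22.375, f(4.625) = 26.125, f(5.375) = 29.875, f(6.125) = 33.625.
Sum = Δx · [f(2.375) + f(3.125) + f(3.875) + ...].
Sum = 109.125.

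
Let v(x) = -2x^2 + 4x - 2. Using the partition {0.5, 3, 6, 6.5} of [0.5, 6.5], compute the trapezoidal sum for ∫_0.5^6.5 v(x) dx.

Subinterval widths: 2.5, 3, 0.5.
v(0.5) = -0.5, v(3) = -8, v(6) = -50, v(6.5) = -60.5.
On each subinterval the trapezoid contributes (Δx_i/2)·[v(x_{i-1}) + v(x_i)].
Sum = -125.25.

-125.25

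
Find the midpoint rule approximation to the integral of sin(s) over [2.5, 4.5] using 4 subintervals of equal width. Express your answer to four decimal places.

-0.5965

Δs = (4.5 − 2.5)/4 = 0.5.
Midpoints: 2.75, 3.25, 3.75, 4.25.
f(2.75) ≈ 0.3817, f(3.25) ≈ -0.1082, f(3.75) ≈ -0.5716, f(4.25) ≈ -0.8950.
Sum = Δs · [f(2.75) + f(3.25) + f(3.75) + f(4.25)].
Sum ≈ -0.5965.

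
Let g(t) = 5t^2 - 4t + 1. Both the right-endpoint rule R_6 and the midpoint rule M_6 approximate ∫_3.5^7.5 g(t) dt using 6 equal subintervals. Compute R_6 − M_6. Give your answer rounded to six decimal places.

70.222222

R_6 ≈ 617.14814815.
M_6 ≈ 546.92592593.
R_6 − M_6 ≈ 70.222222.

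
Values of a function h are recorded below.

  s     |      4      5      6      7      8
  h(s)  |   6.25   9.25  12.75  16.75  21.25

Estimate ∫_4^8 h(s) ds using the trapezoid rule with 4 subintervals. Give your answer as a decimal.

Δs = 1.
T_4 = (1/2)·[6.25 + 2·9.25 + 2·12.75 + 2·16.75 + 21.25] = 52.5.

52.5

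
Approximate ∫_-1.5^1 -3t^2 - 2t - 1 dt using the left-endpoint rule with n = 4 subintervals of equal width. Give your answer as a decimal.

-5.72265625

Δt = (1 − (-1.5))/4 = 0.625.
Left endpoints: -1.5, -0.875, -0.25, 0.375.
f(-1.5) = -4.75, f(-0.875) = -1.546875, f(-0.25) = -0.6875, f(0.375) = -2.171875.
Sum = Δt · [f(-1.5) + f(-0.875) + f(-0.25) + f(0.375)].
Sum = -5.72265625.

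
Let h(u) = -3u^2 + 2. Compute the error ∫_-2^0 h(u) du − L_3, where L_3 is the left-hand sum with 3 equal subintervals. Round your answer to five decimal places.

Exact integral: ∫_-2^0 h(u) du = -4.
L_3 ≈ -8.4444444.
Error ≈ -4 − (-8.4444444) ≈ 4.44444.

4.44444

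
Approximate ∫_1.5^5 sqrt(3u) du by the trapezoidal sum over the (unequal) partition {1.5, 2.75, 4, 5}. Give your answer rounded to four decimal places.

Subinterval widths: 1.25, 1.25, 1.
f(1.5) ≈ 2.1213, f(2.75) ≈ 2.8723, f(4) ≈ 3.4641, f(5) ≈ 3.8730.
On each subinterval the trapezoid contributes (Δu_i/2)·[f(u_{i-1}) + f(u_i)].
Sum ≈ 10.7498.

10.7498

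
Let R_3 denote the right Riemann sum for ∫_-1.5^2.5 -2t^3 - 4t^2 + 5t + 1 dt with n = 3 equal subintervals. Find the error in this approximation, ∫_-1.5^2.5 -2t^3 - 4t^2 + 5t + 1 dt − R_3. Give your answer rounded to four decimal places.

30.9630

Exact integral: ∫_-1.5^2.5 f(t) dt ≈ -28.333333.
R_3 ≈ -59.296296.
Error ≈ -28.333333 − (-59.296296) ≈ 30.9630.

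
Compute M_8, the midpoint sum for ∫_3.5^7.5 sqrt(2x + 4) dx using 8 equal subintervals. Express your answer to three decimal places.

15.446

Δx = (7.5 − 3.5)/8 = 0.5.
Midpoints: 3.75, 4.25, 4.75, 5.25, 5.75, 6.25, 6.75, 7.25.
f(3.75) ≈ 3.391, f(4.25) ≈ 3.536, f(4.75) ≈ 3.674, f(5.25) ≈ 3.808, f(5.75) ≈ 3.937, f(6.25) ≈ 4.062, f(6.75) ≈ 4.183, f(7.25) ≈ 4.301.
Sum = Δx · [f(3.75) + f(4.25) + f(4.75) + ...].
Sum ≈ 15.446.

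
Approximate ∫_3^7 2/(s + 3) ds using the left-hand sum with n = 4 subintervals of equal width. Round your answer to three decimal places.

1.091

Δs = (7 − 3)/4 = 1.
Left endpoints: 3, 4, 5, 6.
f(3) = 1/3, f(4) = 2/7, f(5) = 0.25, f(6) = 2/9.
Sum = Δs · [f(3) + f(4) + f(5) + f(6)].
Sum ≈ 1.091.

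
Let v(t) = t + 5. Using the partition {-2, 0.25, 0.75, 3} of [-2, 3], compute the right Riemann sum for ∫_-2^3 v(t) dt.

32.6875

Subinterval widths: 2.25, 0.5, 2.25.
Right endpoints: 0.25, 0.75, 3.
v(0.25) = 5.25, v(0.75) = 5.75, v(3) = 8.
Sum = Σ Δt_i · v(t_i).
Sum = 32.6875.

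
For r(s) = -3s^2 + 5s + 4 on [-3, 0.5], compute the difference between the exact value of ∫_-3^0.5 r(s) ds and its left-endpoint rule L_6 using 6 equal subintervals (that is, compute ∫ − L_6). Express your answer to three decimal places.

13.356

Exact integral: ∫_-3^0.5 r(s) ds = -35.
L_6 ≈ -48.35590.
Error ≈ -35 − (-48.35590) ≈ 13.356.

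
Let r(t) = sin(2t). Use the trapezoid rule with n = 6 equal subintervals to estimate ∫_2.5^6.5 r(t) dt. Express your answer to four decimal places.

Δt = (6.5 − 2.5)/6 = 2/3.
r(2.5) ≈ -0.9589, r(19/6) ≈ 0.0501, r(23/6) ≈ 0.9825, r(4.5) ≈ 0.4121, r(31/6) ≈ -0.7886, r(35/6) ≈ -0.7831, r(6.5) ≈ 0.4202.
T_6 = (Δt/2)·[r(t_0) + 2r(t_1) + ... + 2r(t_{5}) + r(t_6)].
Sum ≈ -0.2643.

-0.2643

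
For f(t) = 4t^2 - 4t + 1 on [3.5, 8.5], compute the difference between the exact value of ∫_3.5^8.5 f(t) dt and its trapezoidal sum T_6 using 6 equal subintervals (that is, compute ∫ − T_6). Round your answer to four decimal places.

Exact integral: ∫_3.5^8.5 f(t) dt ≈ 646.666667.
T_6 ≈ 648.981481.
Error ≈ 646.666667 − 648.981481 ≈ -2.3148.

-2.3148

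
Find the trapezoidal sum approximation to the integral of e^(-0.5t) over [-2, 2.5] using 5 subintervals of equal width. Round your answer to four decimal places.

Δt = (2.5 − (-2))/5 = 0.9.
f(-2) ≈ 2.7183, f(-1.1) ≈ 1.7333, f(-0.2) ≈ 1.1052, f(0.7) ≈ 0.7047, f(1.6) ≈ 0.4493, f(2.5) ≈ 0.2865.
T_5 = (Δt/2)·[f(t_0) + 2f(t_1) + ... + 2f(t_{4}) + f(t_5)].
Sum ≈ 4.9454.

4.9454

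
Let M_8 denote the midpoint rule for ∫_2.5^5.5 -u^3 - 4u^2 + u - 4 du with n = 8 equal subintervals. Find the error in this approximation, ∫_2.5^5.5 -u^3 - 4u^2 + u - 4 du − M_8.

Exact integral: ∫_2.5^5.5 f(u) du = -420.
M_8 = -419.4375.
Error = -420 − (-419.4375) = -0.5625.

-0.5625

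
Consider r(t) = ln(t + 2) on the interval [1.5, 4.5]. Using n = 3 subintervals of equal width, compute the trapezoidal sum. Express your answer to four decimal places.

4.7711

Δt = (4.5 − 1.5)/3 = 1.
r(1.5) ≈ 1.2528, r(2.5) ≈ 1.5041, r(3.5) ≈ 1.7047, r(4.5) ≈ 1.8718.
T_3 = (Δt/2)·[r(t_0) + 2r(t_1) + 2r(t_2) + r(t_3)].
Sum ≈ 4.7711.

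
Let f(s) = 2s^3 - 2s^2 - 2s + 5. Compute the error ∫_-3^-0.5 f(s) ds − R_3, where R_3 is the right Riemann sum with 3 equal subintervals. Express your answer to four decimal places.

Exact integral: ∫_-3^-0.5 f(s) ds ≈ -37.135417.
R_3 ≈ -13.148148.
Error ≈ -37.135417 − (-13.148148) ≈ -23.9873.

-23.9873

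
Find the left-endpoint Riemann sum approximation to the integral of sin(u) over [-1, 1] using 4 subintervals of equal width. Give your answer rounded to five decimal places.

-0.42074

Δu = (1 − (-1))/4 = 0.5.
Left endpoints: -1, -0.5, 0, 0.5.
f(-1) ≈ -0.84147, f(-0.5) ≈ -0.47943, f(0) ≈ 0.00000, f(0.5) ≈ 0.47943.
Sum = Δu · [f(-1) + f(-0.5) + f(0) + f(0.5)].
Sum ≈ -0.42074.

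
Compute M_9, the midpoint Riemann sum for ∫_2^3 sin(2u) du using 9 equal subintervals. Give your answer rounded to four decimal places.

-0.8086

Δu = (3 − 2)/9 = 1/9.
Midpoints: 37/18, 13/6, 41/18, 43/18, 2.5, 47/18, 49/18, 17/6, 53/18.
f(37/18) ≈ -0.8246, f(13/6) ≈ -0.9290, f(41/18) ≈ -0.9877, f(43/18) ≈ -0.9979, f(2.5) ≈ -0.9589, f(47/18) ≈ -0.8728, f(49/18) ≈ -0.7438, f(17/6) ≈ -0.5782, f(53/18) ≈ -0.3842.
Sum = Δu · [f(37/18) + f(13/6) + f(41/18) + ...].
Sum ≈ -0.8086.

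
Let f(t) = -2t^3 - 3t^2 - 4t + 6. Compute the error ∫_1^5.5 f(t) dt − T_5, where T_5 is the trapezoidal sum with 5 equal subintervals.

Exact integral: ∫_1^5.5 f(t) dt = -653.90625.
T_5 = -667.575.
Error = -653.90625 − (-667.575) = 13.66875.

13.66875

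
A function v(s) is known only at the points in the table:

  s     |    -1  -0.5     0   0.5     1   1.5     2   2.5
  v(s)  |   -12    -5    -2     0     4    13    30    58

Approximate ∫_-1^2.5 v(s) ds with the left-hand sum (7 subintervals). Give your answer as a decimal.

Δs = 0.5.
Sum = 0.5·[(-12) + (-5) + (-2) + 0 + 4 + 13 + 30] = 14.

14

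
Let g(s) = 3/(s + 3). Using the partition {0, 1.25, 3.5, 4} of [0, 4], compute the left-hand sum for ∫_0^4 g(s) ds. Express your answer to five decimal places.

3.06900

Subinterval widths: 1.25, 2.25, 0.5.
Left endpoints: 0, 1.25, 3.5.
g(0) = 1, g(1.25) = 12/17, g(3.5) = 6/13.
Sum = Σ Δs_i · g(s_i).
Sum ≈ 3.06900.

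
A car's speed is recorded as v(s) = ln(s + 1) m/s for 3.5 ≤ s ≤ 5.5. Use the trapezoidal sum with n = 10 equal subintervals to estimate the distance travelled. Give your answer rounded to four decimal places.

3.3981

Δs = (5.5 − 3.5)/10 = 0.2.
v(3.5) ≈ 1.5041, v(3.7) ≈ 1.5476, v(3.9) ≈ 1.5892, v(4.1) ≈ 1.6292, v(4.3) ≈ 1.6677, v(4.5) ≈ 1.7047, v(4.7) ≈ 1.7405, v(4.9) ≈ 1.7750, v(5.1) ≈ 1.8083, v(5.3) ≈ 1.8405, v(5.5) ≈ 1.8718.
T_10 = (Δs/2)·[v(s_0) + 2v(s_1) + ... + 2v(s_{9}) + v(s_10)].
Sum ≈ 3.3981.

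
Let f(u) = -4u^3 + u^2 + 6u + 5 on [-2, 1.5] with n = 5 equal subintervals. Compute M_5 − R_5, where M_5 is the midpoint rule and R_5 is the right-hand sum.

7.4725

M_5 = 26.4075.
R_5 = 18.935.
M_5 − R_5 = 7.4725.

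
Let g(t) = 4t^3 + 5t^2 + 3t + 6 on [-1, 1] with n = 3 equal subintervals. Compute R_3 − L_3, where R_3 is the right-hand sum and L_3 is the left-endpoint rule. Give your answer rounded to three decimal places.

9.333

R_3 ≈ 20.74074.
L_3 ≈ 11.40741.
R_3 − L_3 ≈ 9.333.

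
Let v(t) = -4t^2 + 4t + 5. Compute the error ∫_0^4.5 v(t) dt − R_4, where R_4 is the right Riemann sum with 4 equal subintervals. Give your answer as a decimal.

Exact integral: ∫_0^4.5 v(t) dt = -58.5.
R_4 = -97.734375.
Error = -58.5 − (-97.734375) = 39.234375.

39.234375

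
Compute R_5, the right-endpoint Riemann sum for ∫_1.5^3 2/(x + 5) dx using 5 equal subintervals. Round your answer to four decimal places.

0.4067

Δx = (3 − 1.5)/5 = 0.3.
Right endpoints: 1.8, 2.1, 2.4, 2.7, 3.
f(1.8) = 5/17, f(2.1) = 20/71, f(2.4) = 10/37, f(2.7) = 20/77, f(3) = 0.25.
Sum = Δx · [f(1.8) + f(2.1) + f(2.4) + f(2.7) + f(3)].
Sum ≈ 0.4067.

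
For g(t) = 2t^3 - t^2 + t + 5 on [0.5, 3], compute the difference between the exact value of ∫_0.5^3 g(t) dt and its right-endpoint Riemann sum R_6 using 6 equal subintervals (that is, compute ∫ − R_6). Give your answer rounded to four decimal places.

-10.5830

Exact integral: ∫_0.5^3 g(t) dt ≈ 48.385417.
R_6 ≈ 58.968461.
Error ≈ 48.385417 − 58.968461 ≈ -10.5830.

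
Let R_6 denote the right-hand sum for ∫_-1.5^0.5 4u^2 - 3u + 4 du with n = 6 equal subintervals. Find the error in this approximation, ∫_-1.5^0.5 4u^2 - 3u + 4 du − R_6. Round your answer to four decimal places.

Exact integral: ∫_-1.5^0.5 f(u) du ≈ 15.666667.
R_6 ≈ 13.481481.
Error ≈ 15.666667 − 13.481481 ≈ 2.1852.

2.1852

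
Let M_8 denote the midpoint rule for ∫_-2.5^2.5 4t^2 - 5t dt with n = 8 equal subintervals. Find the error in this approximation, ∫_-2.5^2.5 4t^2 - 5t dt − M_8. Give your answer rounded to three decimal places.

0.651

Exact integral: ∫_-2.5^2.5 f(t) dt ≈ 41.66667.
M_8 = 41.015625.
Error ≈ 41.66667 − 41.015625 ≈ 0.651.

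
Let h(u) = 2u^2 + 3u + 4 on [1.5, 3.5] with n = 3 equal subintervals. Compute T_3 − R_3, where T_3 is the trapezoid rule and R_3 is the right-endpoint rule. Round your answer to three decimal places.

T_3 ≈ 49.62963.
R_3 ≈ 58.29630.
T_3 − R_3 ≈ -8.667.

-8.667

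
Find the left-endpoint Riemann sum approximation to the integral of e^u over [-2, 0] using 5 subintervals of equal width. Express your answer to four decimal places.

0.7032

Δu = (0 − (-2))/5 = 0.4.
Left endpoints: -2, -1.6, -1.2, -0.8, -0.4.
f(-2) ≈ 0.1353, f(-1.6) ≈ 0.2019, f(-1.2) ≈ 0.3012, f(-0.8) ≈ 0.4493, f(-0.4) ≈ 0.6703.
Sum = Δu · [f(-2) + f(-1.6) + f(-1.2) + f(-0.8) + f(-0.4)].
Sum ≈ 0.7032.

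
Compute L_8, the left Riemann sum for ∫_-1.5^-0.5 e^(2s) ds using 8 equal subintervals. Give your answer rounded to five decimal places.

Δs = (-0.5 − (-1.5))/8 = 0.125.
Left endpoints: -1.5, -1.375, -1.25, -1.125, -1, -0.875, -0.75, -0.625.
f(-1.5) ≈ 0.04979, f(-1.375) ≈ 0.06393, f(-1.25) ≈ 0.08208, f(-1.125) ≈ 0.10540, f(-1) ≈ 0.13534, f(-0.875) ≈ 0.17377, f(-0.75) ≈ 0.22313, f(-0.625) ≈ 0.28650.
Sum = Δs · [f(-1.5) + f(-1.375) + f(-1.25) + ...].
Sum ≈ 0.13999.

0.13999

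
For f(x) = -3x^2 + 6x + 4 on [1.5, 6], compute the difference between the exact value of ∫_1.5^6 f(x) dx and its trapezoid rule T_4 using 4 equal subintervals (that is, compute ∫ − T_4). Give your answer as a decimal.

2.84765625

Exact integral: ∫_1.5^6 f(x) dx = -93.375.
T_4 = -96.22265625.
Error = -93.375 − (-96.22265625) = 2.84765625.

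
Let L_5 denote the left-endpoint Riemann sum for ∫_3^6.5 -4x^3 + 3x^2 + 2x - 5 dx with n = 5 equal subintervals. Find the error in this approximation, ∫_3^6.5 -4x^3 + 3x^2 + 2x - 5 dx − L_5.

Exact integral: ∫_3^6.5 f(x) dx = -1440.6875.
L_5 = -1146.81.
Error = -1440.6875 − (-1146.81) = -293.8775.

-293.8775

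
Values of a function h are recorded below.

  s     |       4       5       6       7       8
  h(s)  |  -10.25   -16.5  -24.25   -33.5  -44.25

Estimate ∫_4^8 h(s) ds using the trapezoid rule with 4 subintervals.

Δs = 1.
T_4 = (1/2)·[(-10.25) + 2·(-16.5) + 2·(-24.25) + 2·(-33.5) + (-44.25)] = -101.5.

-101.5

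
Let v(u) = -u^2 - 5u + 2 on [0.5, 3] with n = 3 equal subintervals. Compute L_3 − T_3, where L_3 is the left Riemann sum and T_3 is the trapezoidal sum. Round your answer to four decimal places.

L_3 ≈ -17.268519.
T_3 ≈ -26.122685.
L_3 − T_3 ≈ 8.8542.

8.8542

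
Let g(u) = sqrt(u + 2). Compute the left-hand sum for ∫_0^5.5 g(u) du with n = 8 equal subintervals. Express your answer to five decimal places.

Δu = (5.5 − 0)/8 = 0.6875.
Left endpoints: 0, 0.6875, 1.375, 2.0625, 2.75, 3.4375, 4.125, 4.8125.
g(0) ≈ 1.41421, g(0.6875) ≈ 1.63936, g(1.375) ≈ 1.83712, g(2.0625) ≈ 2.01556, g(2.75) ≈ 2.17945, g(3.4375) ≈ 2.33184, g(4.125) ≈ 2.47487, g(4.8125) ≈ 2.61008.
Sum = Δu · [g(0) + g(0.6875) + g(1.375) + ...].
Sum ≈ 11.34547.

11.34547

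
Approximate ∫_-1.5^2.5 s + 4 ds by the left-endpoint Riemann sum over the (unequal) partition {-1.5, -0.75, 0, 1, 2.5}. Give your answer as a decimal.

Subinterval widths: 0.75, 0.75, 1, 1.5.
Left endpoints: -1.5, -0.75, 0, 1.
f(-1.5) = 2.5, f(-0.75) = 3.25, f(0) = 4, f(1) = 5.
Sum = Σ Δs_i · f(s_i).
Sum = 15.8125.

15.8125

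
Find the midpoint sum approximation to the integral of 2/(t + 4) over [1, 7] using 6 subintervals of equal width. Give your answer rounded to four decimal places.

1.5743

Δt = (7 − 1)/6 = 1.
Midpoints: 1.5, 2.5, 3.5, 4.5, 5.5, 6.5.
f(1.5) = 4/11, f(2.5) = 4/13, f(3.5) = 4/15, f(4.5) = 4/17, f(5.5) = 4/19, f(6.5) = 4/21.
Sum = Δt · [f(1.5) + f(2.5) + f(3.5) + ...].
Sum ≈ 1.5743.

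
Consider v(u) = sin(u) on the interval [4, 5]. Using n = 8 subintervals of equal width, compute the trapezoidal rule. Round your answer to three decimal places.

Δu = (5 − 4)/8 = 0.125.
v(4) ≈ -0.757, v(4.125) ≈ -0.832, v(4.25) ≈ -0.895, v(4.375) ≈ -0.944, v(4.5) ≈ -0.978, v(4.625) ≈ -0.996, v(4.75) ≈ -0.999, v(4.875) ≈ -0.987, v(5) ≈ -0.959.
T_8 = (Δu/2)·[v(u_0) + 2v(u_1) + ... + 2v(u_{7}) + v(u_8)].
Sum ≈ -0.936.

-0.936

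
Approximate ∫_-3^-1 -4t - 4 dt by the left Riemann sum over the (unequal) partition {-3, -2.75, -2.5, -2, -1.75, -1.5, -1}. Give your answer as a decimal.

9.5

Subinterval widths: 0.25, 0.25, 0.5, 0.25, 0.25, 0.5.
Left endpoints: -3, -2.75, -2.5, -2, -1.75, -1.5.
f(-3) = 8, f(-2.75) = 7, f(-2.5) = 6, f(-2) = 4, f(-1.75) = 3, f(-1.5) = 2.
Sum = Σ Δt_i · f(t_i).
Sum = 9.5.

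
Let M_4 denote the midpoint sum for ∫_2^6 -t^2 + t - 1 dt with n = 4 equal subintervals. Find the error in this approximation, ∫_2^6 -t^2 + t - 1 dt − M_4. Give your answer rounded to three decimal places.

Exact integral: ∫_2^6 f(t) dt ≈ -57.33333.
M_4 = -57.
Error ≈ -57.33333 − (-57) ≈ -0.333.

-0.333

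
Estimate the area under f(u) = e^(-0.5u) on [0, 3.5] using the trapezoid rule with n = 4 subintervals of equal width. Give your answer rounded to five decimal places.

1.67873

Δu = (3.5 − 0)/4 = 0.875.
f(0) ≈ 1.00000, f(0.875) ≈ 0.64565, f(1.75) ≈ 0.41686, f(2.625) ≈ 0.26915, f(3.5) ≈ 0.17377.
T_4 = (Δu/2)·[f(u_0) + 2f(u_1) + 2f(u_2) + 2f(u_3) + f(u_4)].
Sum ≈ 1.67873.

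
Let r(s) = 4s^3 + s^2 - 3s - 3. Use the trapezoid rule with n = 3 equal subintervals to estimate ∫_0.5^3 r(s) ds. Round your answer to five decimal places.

75.63657

Δs = (3 − 0.5)/3 = 5/6.
r(0.5) = -3.75, r(4/3) = 115/27, r(13/6) = 3875/108, r(3) = 105.
T_3 = (Δs/2)·[r(s_0) + 2r(s_1) + 2r(s_2) + r(s_3)].
Sum ≈ 75.63657.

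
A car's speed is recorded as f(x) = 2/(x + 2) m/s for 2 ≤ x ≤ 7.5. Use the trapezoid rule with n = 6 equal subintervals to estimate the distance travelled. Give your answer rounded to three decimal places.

Δx = (7.5 − 2)/6 = 11/12.
f(2) = 0.5, f(35/12) = 24/59, f(23/6) = 12/35, f(4.75) = 8/27, f(17/3) = 6/23, f(79/12) = 24/103, f(7.5) = 4/19.
T_6 = (Δx/2)·[f(x_0) + 2f(x_1) + ... + 2f(x_{5}) + f(x_6)].
Sum ≈ 1.737.

1.737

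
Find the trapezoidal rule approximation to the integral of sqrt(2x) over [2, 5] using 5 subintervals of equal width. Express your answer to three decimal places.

Δx = (5 − 2)/5 = 0.6.
f(2) ≈ 2.000, f(2.6) ≈ 2.280, f(3.2) ≈ 2.530, f(3.8) ≈ 2.757, f(4.4) ≈ 2.966, f(5) ≈ 3.162.
T_5 = (Δx/2)·[f(x_0) + 2f(x_1) + ... + 2f(x_{4}) + f(x_5)].
Sum ≈ 7.869.

7.869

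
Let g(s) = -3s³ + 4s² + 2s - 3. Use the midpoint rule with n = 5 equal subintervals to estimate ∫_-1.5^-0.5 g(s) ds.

3.04

Δs = (-0.5 − (-1.5))/5 = 0.2.
Midpoints: -1.4, -1.2, -1, -0.8, -0.6.
g(-1.4) = 10.272, g(-1.2) = 5.544, g(-1) = 2, g(-0.8) = -0.504, g(-0.6) = -2.112.
Sum = Δs · [g(-1.4) + g(-1.2) + g(-1) + g(-0.8) + g(-0.6)].
Sum = 3.04.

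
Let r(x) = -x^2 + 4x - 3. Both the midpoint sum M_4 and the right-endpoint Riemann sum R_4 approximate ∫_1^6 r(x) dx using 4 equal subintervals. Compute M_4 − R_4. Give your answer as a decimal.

11.328125

M_4 = -16.015625.
R_4 = -27.34375.
M_4 − R_4 = 11.328125.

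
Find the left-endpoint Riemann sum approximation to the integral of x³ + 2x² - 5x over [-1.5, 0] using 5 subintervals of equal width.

Δx = (0 − (-1.5))/5 = 0.3.
Left endpoints: -1.5, -1.2, -0.9, -0.6, -0.3.
f(-1.5) = 8.625, f(-1.2) = 7.152, f(-0.9) = 5.391, f(-0.6) = 3.504, f(-0.3) = 1.653.
Sum = Δx · [f(-1.5) + f(-1.2) + f(-0.9) + f(-0.6) + f(-0.3)].
Sum = 7.8975.

7.8975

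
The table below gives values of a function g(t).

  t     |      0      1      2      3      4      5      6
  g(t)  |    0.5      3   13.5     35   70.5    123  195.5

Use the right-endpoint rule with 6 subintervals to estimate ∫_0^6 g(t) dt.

440.5

Δt = 1.
Sum = 1·[3 + 13.5 + 35 + 70.5 + 123 + 195.5] = 440.5.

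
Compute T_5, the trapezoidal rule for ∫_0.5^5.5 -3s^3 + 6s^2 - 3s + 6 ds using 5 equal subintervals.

Δs = (5.5 − 0.5)/5 = 1.
f(0.5) = 5.625, f(1.5) = 4.875, f(2.5) = -10.875, f(3.5) = -59.625, f(4.5) = -159.375, f(5.5) = -328.125.
T_5 = (Δs/2)·[f(s_0) + 2f(s_1) + ... + 2f(s_{4}) + f(s_5)].
Sum = -386.25.

-386.25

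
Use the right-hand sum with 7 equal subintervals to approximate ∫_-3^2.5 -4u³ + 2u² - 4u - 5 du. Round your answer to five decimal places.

-26.60204

Δu = (2.5 − (-3))/7 = 11/14.
Right endpoints: -31/14, -10/7, -9/14, 1/7, 13/14, 12/7, 2.5.
f(-31/14) = 19582/343, f(-10/7) = 5645/343, f(-9/14) = -185/343, f(1/7) = -1901/343, f(13/14) = -3496/343, f(12/7) = -8963/343, f(2.5) = -65.
Sum = Δu · [f(-31/14) + f(-10/7) + f(-9/14) + ...].
Sum ≈ -26.60204.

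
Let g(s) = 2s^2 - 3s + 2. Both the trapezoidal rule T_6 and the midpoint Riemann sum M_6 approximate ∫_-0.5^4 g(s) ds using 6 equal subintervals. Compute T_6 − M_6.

1.265625

T_6 = 28.96875.
M_6 = 27.703125.
T_6 − M_6 = 1.265625.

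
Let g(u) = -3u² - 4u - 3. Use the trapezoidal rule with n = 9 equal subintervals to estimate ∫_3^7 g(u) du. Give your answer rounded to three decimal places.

-408.395

Δu = (7 − 3)/9 = 4/9.
g(3) = -42, g(31/9) = -1414/27, g(35/9) = -1726/27, g(13/3) = -230/3, g(43/9) = -2446/27, g(47/9) = -2854/27, g(17/3) = -122, g(55/9) = -3766/27, g(59/9) = -4270/27, g(7) = -178.
T_9 = (Δu/2)·[g(u_0) + 2g(u_1) + ... + 2g(u_{8}) + g(u_9)].
Sum ≈ -408.395.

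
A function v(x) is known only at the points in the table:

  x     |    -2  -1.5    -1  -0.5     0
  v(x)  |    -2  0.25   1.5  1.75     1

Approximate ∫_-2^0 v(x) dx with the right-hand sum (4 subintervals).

Δx = 0.5.
Sum = 0.5·[0.25 + 1.5 + 1.75 + 1] = 2.25.

2.25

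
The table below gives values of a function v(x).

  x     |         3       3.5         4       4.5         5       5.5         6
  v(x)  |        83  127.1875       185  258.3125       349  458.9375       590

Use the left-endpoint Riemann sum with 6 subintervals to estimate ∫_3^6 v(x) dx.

730.71875

Δx = 0.5.
Sum = 0.5·[83 + 127.1875 + 185 + 258.3125 + 349 + 458.9375] = 730.71875.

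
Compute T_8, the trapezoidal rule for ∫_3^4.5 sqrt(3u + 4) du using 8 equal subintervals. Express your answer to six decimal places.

5.852184

Δu = (4.5 − 3)/8 = 0.1875.
f(3) ≈ 3.605551, f(3.1875) ≈ 3.682730, f(3.375) ≈ 3.758324, f(3.5625) ≈ 3.832427, f(3.75) ≈ 3.905125, f(3.9375) ≈ 3.976493, f(4.125) ≈ 4.046604, f(4.3125) ≈ 4.115519, f(4.5) ≈ 4.183300.
T_8 = (Δu/2)·[f(u_0) + 2f(u_1) + ... + 2f(u_{7}) + f(u_8)].
Sum ≈ 5.852184.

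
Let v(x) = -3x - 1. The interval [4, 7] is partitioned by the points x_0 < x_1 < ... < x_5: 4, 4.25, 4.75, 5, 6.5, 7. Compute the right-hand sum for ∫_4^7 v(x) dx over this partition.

Subinterval widths: 0.25, 0.5, 0.25, 1.5, 0.5.
Right endpoints: 4.25, 4.75, 5, 6.5, 7.
v(4.25) = -13.75, v(4.75) = -15.25, v(5) = -16, v(6.5) = -20.5, v(7) = -22.
Sum = Σ Δx_i · v(x_i).
Sum = -56.8125.

-56.8125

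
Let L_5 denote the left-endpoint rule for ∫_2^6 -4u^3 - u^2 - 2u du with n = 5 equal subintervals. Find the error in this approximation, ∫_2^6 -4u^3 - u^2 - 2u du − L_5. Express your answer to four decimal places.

-327.8933

Exact integral: ∫_2^6 f(u) du ≈ -1381.333333.
L_5 = -1053.44.
Error ≈ -1381.333333 − (-1053.44) ≈ -327.8933.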